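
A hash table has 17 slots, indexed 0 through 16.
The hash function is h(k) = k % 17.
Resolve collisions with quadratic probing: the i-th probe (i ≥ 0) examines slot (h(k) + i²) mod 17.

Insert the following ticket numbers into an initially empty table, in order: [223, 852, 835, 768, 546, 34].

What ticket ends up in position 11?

223 hashes to 2; slot 2 is free -> place at 2.
852 hashes to 2; 2 taken -> place at 3.
835 hashes to 2; 2,3 taken -> place at 6.
768 hashes to 3; 3 taken -> place at 4.
546 hashes to 2; 2,3,6 taken -> place at 11.
34 hashes to 0; slot 0 is free -> place at 0.
Table: [34, —, 223, 852, 768, —, 835, —, —, —, —, 546, —, —, —, —, —]

546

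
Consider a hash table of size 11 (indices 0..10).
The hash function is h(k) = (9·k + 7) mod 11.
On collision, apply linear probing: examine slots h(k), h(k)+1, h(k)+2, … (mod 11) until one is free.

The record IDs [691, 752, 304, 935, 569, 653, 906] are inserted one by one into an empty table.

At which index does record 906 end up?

3

Insert 691: h=0, slot 0 empty → index 0.
Insert 752: h=10, slot 10 empty → index 10.
Insert 304: h=4, slot 4 empty → index 4.
Insert 935: h=7, slot 7 empty → index 7.
Insert 569: h=2, slot 2 empty → index 2.
Insert 653: h=10, slots 10,0 occupied → index 1.
Insert 906: h=10, slots 10,0,1,2 occupied → index 3.
Table: [691, 653, 569, 906, 304, —, —, 935, —, —, 752]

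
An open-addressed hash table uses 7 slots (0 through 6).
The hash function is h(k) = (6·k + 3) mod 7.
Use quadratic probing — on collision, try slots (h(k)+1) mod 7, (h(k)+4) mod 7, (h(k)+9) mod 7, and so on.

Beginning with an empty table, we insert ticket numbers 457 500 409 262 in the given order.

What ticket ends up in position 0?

457: h=1 => slot 1
500: h=0 => slot 0
409: h=0, probe 0,1,4 => slot 4
262: h=0, probe 0,1,4,2 => slot 2
Table: [500, 457, 262, ., 409, ., .]

500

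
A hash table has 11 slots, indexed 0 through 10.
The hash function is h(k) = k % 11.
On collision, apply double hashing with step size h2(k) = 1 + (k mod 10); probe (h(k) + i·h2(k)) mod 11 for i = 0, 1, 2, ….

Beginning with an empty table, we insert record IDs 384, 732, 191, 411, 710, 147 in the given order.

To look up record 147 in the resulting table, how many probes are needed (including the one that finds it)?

384: h=10 => slot 10
732: h=6 => slot 6
191: h=4 => slot 4
411: h=4, h2=2, probe 4,6,8 => slot 8
710: h=6, h2=1, probe 6,7 => slot 7
147: h=4, h2=8, probe 4,1 => slot 1
Table: [., 147, ., ., 191, ., 732, 710, 411, ., 384]
Lookup 147: h=4, h2=8, probe 4,1 → found at 1.

2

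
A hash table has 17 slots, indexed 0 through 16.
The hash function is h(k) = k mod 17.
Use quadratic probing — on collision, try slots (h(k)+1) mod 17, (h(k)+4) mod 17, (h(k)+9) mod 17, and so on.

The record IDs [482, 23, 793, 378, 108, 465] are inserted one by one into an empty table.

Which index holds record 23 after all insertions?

7

482: h=6 → slot 6
23: h=6, probe 6,7 → slot 7
793: h=11 → slot 11
378: h=4 → slot 4
108: h=6, probe 6,7,10 → slot 10
465: h=6, probe 6,7,10,15 → slot 15
Table: [_, _, _, _, 378, _, 482, 23, _, _, 108, 793, _, _, _, 465, _]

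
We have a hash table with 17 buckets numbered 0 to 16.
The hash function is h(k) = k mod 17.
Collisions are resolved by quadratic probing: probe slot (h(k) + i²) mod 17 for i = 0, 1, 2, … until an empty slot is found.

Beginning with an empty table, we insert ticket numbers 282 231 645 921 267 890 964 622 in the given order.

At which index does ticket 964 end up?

Insert 282: h=10, slot 10 empty => index 10.
Insert 231: h=10, slot 10 occupied => index 11.
Insert 645: h=16, slot 16 empty => index 16.
Insert 921: h=3, slot 3 empty => index 3.
Insert 267: h=12, slot 12 empty => index 12.
Insert 890: h=6, slot 6 empty => index 6.
Insert 964: h=12, slot 12 occupied => index 13.
Insert 622: h=10, slots 10,11 occupied => index 14.
Table: [—, —, —, 921, —, —, 890, —, —, —, 282, 231, 267, 964, 622, —, 645]

13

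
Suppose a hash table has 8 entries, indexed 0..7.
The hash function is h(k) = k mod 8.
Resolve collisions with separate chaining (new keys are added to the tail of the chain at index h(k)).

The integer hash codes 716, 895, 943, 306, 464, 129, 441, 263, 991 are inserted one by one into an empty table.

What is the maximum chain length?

4

716 → bucket 4
895 → bucket 7
943 → bucket 7 (collision)
306 → bucket 2
464 → bucket 0
129 → bucket 1
441 → bucket 1 (collision)
263 → bucket 7 (collision)
991 → bucket 7 (collision)
Final buckets:
0: 464
1: 129 -> 441
2: 306
3: ∅
4: 716
5: ∅
6: ∅
7: 895 -> 943 -> 263 -> 991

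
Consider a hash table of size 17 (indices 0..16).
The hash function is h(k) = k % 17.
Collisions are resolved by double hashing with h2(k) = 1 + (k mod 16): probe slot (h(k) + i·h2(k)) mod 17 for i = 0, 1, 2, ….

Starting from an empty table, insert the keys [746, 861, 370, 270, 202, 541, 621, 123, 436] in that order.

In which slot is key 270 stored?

9

Insert 746: h=15, slot 15 empty -> index 15.
Insert 861: h=11, slot 11 empty -> index 11.
Insert 370: h=13, slot 13 empty -> index 13.
Insert 270: h=15, h2=15, slots 15,13,11 occupied -> index 9.
Insert 202: h=15, h2=11, slots 15,9 occupied -> index 3.
Insert 541: h=14, slot 14 empty -> index 14.
Insert 621: h=9, h2=14, slot 9 occupied -> index 6.
Insert 123: h=4, slot 4 empty -> index 4.
Insert 436: h=11, h2=5, slot 11 occupied -> index 16.
Table: [-, -, -, 202, 123, -, 621, -, -, 270, -, 861, -, 370, 541, 746, 436]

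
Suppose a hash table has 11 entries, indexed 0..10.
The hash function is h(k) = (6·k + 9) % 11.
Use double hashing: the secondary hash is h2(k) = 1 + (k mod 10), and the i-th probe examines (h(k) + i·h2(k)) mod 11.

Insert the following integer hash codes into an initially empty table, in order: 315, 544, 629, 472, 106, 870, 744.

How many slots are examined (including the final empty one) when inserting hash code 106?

315: h=7 => slot 7
544: h=6 => slot 6
629: h=10 => slot 10
472: h=3 => slot 3
106: h=7, h2=7, probe 7,3,10,6,2 => slot 2
870: h=4 => slot 4
744: h=7, h2=5, probe 7,1 => slot 1
Table: [-, 744, 106, 472, 870, -, 544, 315, -, -, 629]

5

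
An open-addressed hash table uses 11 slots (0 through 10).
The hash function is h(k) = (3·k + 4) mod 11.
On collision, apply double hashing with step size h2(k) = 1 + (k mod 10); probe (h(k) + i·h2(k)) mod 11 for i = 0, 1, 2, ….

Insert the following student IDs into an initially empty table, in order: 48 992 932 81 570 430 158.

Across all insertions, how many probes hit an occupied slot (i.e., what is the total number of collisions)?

Insert 48: h=5, slot 5 empty → index 5.
Insert 992: h=10, slot 10 empty → index 10.
Insert 932: h=6, slot 6 empty → index 6.
Insert 81: h=5, h2=2, slot 5 occupied → index 7.
Insert 570: h=9, slot 9 empty → index 9.
Insert 430: h=7, h2=1, slot 7 occupied → index 8.
Insert 158: h=5, h2=9, slot 5 occupied → index 3.
Table: [∅, ∅, ∅, 158, ∅, 48, 932, 81, 430, 570, 992]

3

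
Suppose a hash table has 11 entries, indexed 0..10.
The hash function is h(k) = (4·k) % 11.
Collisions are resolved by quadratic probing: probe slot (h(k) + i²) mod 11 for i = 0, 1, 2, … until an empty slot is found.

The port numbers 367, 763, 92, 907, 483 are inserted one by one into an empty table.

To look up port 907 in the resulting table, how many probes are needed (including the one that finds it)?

2

367 hashes to 5; slot 5 is free -> place at 5.
763 hashes to 5; 5 taken -> place at 6.
92 hashes to 5; 5,6 taken -> place at 9.
907 hashes to 9; 9 taken -> place at 10.
483 hashes to 7; slot 7 is free -> place at 7.
Table: [∅, ∅, ∅, ∅, ∅, 367, 763, 483, ∅, 92, 907]
Lookup 907: h=9, probe 9,10 → found at 10.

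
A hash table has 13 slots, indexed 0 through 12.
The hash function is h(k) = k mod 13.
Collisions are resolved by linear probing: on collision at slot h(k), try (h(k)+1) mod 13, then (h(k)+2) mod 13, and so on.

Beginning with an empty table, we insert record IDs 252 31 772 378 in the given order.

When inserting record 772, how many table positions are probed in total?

Insert 252: h=5, slot 5 empty -> index 5.
Insert 31: h=5, slot 5 occupied -> index 6.
Insert 772: h=5, slots 5,6 occupied -> index 7.
Insert 378: h=1, slot 1 empty -> index 1.
Table: [∅, 378, ∅, ∅, ∅, 252, 31, 772, ∅, ∅, ∅, ∅, ∅]

3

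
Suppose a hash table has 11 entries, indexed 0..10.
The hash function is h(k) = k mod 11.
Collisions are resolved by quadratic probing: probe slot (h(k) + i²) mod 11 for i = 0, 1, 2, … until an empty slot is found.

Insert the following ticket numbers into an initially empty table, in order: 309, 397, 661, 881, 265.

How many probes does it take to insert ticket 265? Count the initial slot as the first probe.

5

309 hashes to 1; slot 1 is free => place at 1.
397 hashes to 1; 1 taken => place at 2.
661 hashes to 1; 1,2 taken => place at 5.
881 hashes to 1; 1,2,5 taken => place at 10.
265 hashes to 1; 1,2,5,10 taken => place at 6.
Table: [_, 309, 397, _, _, 661, 265, _, _, _, 881]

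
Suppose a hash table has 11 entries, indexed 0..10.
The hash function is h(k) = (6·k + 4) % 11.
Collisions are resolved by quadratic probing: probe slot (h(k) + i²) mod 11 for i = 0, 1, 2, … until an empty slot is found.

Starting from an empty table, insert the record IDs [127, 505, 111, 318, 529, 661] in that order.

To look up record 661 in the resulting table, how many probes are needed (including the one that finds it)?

127 hashes to 7; slot 7 is free → place at 7.
505 hashes to 9; slot 9 is free → place at 9.
111 hashes to 10; slot 10 is free → place at 10.
318 hashes to 9; 9,10 taken → place at 2.
529 hashes to 10; 10 taken → place at 0.
661 hashes to 10; 10,0 taken → place at 3.
Table: [529, ., 318, 661, ., ., ., 127, ., 505, 111]
Lookup 661: h=10, probe 10,0,3 → found at 3.

3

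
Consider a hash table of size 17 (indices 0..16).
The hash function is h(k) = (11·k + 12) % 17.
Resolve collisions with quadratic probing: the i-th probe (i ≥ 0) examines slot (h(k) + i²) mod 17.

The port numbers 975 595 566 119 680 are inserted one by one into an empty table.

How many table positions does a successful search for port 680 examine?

Insert 975: h=10, slot 10 empty → index 10.
Insert 595: h=12, slot 12 empty → index 12.
Insert 566: h=16, slot 16 empty → index 16.
Insert 119: h=12, slot 12 occupied → index 13.
Insert 680: h=12, slots 12,13,16 occupied → index 4.
Table: [_, _, _, _, 680, _, _, _, _, _, 975, _, 595, 119, _, _, 566]
Lookup 680: h=12, probe 12,13,16,4 → found at 4.

4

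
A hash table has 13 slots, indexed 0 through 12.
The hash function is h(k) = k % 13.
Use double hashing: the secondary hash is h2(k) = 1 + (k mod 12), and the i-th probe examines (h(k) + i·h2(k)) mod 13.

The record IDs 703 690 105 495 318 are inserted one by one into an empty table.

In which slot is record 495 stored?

703: h=1 -> slot 1
690: h=1, h2=7, probe 1,8 -> slot 8
105: h=1, h2=10, probe 1,11 -> slot 11
495: h=1, h2=4, probe 1,5 -> slot 5
318: h=6 -> slot 6
Table: [_, 703, _, _, _, 495, 318, _, 690, _, _, 105, _]

5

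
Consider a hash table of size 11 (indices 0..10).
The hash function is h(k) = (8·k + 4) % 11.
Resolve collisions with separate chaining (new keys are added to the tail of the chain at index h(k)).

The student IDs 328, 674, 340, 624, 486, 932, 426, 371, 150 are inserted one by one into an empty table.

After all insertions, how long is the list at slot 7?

Insert 328: h=10, bucket 10 empty -> new chain.
Insert 674: h=6, bucket 6 empty -> new chain.
Insert 340: h=7, bucket 7 empty -> new chain.
Insert 624: h=2, bucket 2 empty -> new chain.
Insert 486: h=9, bucket 9 empty -> new chain.
Insert 932: h=2, bucket 2 nonempty -> append to chain.
Insert 426: h=2, bucket 2 nonempty -> append to chain.
Insert 371: h=2, bucket 2 nonempty -> append to chain.
Insert 150: h=5, bucket 5 empty -> new chain.
Final buckets:
0: -
1: -
2: 624 -> 932 -> 426 -> 371
3: -
4: -
5: 150
6: 674
7: 340
8: -
9: 486
10: 328

1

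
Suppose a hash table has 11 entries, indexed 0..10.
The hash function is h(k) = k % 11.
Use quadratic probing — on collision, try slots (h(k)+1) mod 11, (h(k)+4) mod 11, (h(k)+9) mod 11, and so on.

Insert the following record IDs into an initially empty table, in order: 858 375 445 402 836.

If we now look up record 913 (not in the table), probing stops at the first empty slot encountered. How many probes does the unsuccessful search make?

858: h=0 => slot 0
375: h=1 => slot 1
445: h=5 => slot 5
402: h=6 => slot 6
836: h=0, probe 0,1,4 => slot 4
Table: [858, 375, —, —, 836, 445, 402, —, —, —, —]
Lookup 913: h=0, probe 0,1,4,9 → slot 9 empty, not found.

4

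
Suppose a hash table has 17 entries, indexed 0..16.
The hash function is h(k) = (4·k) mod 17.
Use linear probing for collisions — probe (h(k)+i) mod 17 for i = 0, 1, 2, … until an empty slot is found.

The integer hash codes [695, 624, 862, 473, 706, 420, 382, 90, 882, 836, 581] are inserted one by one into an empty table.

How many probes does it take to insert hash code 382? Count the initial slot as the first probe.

3

695: h=9 => slot 9
624: h=14 => slot 14
862: h=14, probe 14,15 => slot 15
473: h=5 => slot 5
706: h=2 => slot 2
420: h=14, probe 14,15,16 => slot 16
382: h=15, probe 15,16,0 => slot 0
90: h=3 => slot 3
882: h=9, probe 9,10 => slot 10
836: h=12 => slot 12
581: h=12, probe 12,13 => slot 13
Table: [382, ., 706, 90, ., 473, ., ., ., 695, 882, ., 836, 581, 624, 862, 420]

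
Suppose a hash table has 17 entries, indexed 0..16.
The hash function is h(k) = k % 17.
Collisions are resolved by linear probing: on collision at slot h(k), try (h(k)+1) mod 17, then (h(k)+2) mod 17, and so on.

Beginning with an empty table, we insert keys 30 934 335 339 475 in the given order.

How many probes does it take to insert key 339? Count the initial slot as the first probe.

2

30 hashes to 13; slot 13 is free => place at 13.
934 hashes to 16; slot 16 is free => place at 16.
335 hashes to 12; slot 12 is free => place at 12.
339 hashes to 16; 16 taken => place at 0.
475 hashes to 16; 16,0 taken => place at 1.
Table: [339, 475, —, —, —, —, —, —, —, —, —, —, 335, 30, —, —, 934]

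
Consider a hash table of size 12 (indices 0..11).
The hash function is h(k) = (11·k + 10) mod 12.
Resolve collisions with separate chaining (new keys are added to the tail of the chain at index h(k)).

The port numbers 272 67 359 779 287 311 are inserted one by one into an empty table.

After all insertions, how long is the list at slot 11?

4

272 → bucket 2
67 → bucket 3
359 → bucket 11
779 → bucket 11 (collision)
287 → bucket 11 (collision)
311 → bucket 11 (collision)
Final buckets:
0: ∅
1: ∅
2: 272
3: 67
4: ∅
5: ∅
6: ∅
7: ∅
8: ∅
9: ∅
10: ∅
11: 359 -> 779 -> 287 -> 311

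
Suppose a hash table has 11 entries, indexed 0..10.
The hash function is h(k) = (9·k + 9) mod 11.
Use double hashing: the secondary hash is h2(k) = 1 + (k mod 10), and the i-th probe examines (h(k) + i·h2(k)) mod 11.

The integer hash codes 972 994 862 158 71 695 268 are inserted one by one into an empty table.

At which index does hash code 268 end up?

8

972 hashes to 1; slot 1 is free -> place at 1.
994 hashes to 1, h2=5; 1 taken -> place at 6.
862 hashes to 1, h2=3; 1 taken -> place at 4.
158 hashes to 1, h2=9; 1 taken -> place at 10.
71 hashes to 10, h2=2; 10,1 taken -> place at 3.
695 hashes to 5; slot 5 is free -> place at 5.
268 hashes to 1, h2=9; 1,10 taken -> place at 8.
Table: [—, 972, —, 71, 862, 695, 994, —, 268, —, 158]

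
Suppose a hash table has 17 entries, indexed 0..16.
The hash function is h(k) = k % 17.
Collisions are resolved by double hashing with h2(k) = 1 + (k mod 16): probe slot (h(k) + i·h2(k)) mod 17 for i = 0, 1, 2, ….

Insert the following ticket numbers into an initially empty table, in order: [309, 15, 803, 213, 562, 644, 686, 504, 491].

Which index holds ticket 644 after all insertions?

309: h=3 => slot 3
15: h=15 => slot 15
803: h=4 => slot 4
213: h=9 => slot 9
562: h=1 => slot 1
644: h=15, h2=5, probe 15,3,8 => slot 8
686: h=6 => slot 6
504: h=11 => slot 11
491: h=15, h2=12, probe 15,10 => slot 10
Table: [-, 562, -, 309, 803, -, 686, -, 644, 213, 491, 504, -, -, -, 15, -]

8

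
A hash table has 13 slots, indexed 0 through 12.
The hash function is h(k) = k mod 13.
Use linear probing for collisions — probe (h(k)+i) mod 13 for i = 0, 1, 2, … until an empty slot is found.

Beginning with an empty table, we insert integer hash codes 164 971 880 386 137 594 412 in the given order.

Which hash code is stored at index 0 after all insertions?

412

164 hashes to 8; slot 8 is free => place at 8.
971 hashes to 9; slot 9 is free => place at 9.
880 hashes to 9; 9 taken => place at 10.
386 hashes to 9; 9,10 taken => place at 11.
137 hashes to 7; slot 7 is free => place at 7.
594 hashes to 9; 9,10,11 taken => place at 12.
412 hashes to 9; 9,10,11,12 taken => place at 0.
Table: [412, —, —, —, —, —, —, 137, 164, 971, 880, 386, 594]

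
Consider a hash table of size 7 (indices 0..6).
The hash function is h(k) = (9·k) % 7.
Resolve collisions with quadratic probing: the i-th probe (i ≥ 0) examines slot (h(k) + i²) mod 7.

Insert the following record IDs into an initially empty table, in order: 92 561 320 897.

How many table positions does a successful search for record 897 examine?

92: h=2 -> slot 2
561: h=2, probe 2,3 -> slot 3
320: h=3, probe 3,4 -> slot 4
897: h=2, probe 2,3,6 -> slot 6
Table: [., ., 92, 561, 320, ., 897]
Lookup 897: h=2, probe 2,3,6 → found at 6.

3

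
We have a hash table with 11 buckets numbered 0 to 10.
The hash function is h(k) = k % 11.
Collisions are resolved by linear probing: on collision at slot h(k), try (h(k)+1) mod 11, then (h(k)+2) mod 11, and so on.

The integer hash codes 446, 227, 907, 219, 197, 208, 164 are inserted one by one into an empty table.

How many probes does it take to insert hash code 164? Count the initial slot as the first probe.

4

446: h=6 => slot 6
227: h=7 => slot 7
907: h=5 => slot 5
219: h=10 => slot 10
197: h=10, probe 10,0 => slot 0
208: h=10, probe 10,0,1 => slot 1
164: h=10, probe 10,0,1,2 => slot 2
Table: [197, 208, 164, —, —, 907, 446, 227, —, —, 219]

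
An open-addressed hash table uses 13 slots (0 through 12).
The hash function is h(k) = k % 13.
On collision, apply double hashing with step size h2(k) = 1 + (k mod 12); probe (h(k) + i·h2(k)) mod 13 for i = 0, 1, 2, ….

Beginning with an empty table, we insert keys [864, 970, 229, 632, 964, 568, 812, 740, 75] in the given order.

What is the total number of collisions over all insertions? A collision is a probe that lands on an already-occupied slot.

864: h=6 -> slot 6
970: h=8 -> slot 8
229: h=8, h2=2, probe 8,10 -> slot 10
632: h=8, h2=9, probe 8,4 -> slot 4
964: h=2 -> slot 2
568: h=9 -> slot 9
812: h=6, h2=9, probe 6,2,11 -> slot 11
740: h=12 -> slot 12
75: h=10, h2=4, probe 10,1 -> slot 1
Table: [_, 75, 964, _, 632, _, 864, _, 970, 568, 229, 812, 740]

5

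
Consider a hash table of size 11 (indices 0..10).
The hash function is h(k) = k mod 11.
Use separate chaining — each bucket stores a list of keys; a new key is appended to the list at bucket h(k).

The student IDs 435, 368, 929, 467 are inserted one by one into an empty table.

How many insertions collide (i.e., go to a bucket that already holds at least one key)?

2

Insert 435: h=6, bucket 6 empty → new chain.
Insert 368: h=5, bucket 5 empty → new chain.
Insert 929: h=5, bucket 5 nonempty → append to chain.
Insert 467: h=5, bucket 5 nonempty → append to chain.
Final buckets:
0: _
1: _
2: _
3: _
4: _
5: 368 -> 929 -> 467
6: 435
7: _
8: _
9: _
10: _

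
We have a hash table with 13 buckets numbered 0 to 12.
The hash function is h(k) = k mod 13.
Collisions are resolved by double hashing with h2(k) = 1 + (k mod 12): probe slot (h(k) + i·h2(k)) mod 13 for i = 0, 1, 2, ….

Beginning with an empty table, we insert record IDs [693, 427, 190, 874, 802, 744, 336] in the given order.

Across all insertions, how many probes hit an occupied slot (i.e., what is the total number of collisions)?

693 hashes to 4; slot 4 is free -> place at 4.
427 hashes to 11; slot 11 is free -> place at 11.
190 hashes to 8; slot 8 is free -> place at 8.
874 hashes to 3; slot 3 is free -> place at 3.
802 hashes to 9; slot 9 is free -> place at 9.
744 hashes to 3, h2=1; 3,4 taken -> place at 5.
336 hashes to 11, h2=1; 11 taken -> place at 12.
Table: [_, _, _, 874, 693, 744, _, _, 190, 802, _, 427, 336]

3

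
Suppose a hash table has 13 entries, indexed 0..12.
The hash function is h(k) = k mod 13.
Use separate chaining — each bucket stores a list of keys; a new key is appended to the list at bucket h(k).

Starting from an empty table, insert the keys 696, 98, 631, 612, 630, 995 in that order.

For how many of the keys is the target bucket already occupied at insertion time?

Insert 696: h=7, bucket 7 empty → new chain.
Insert 98: h=7, bucket 7 nonempty → append to chain.
Insert 631: h=7, bucket 7 nonempty → append to chain.
Insert 612: h=1, bucket 1 empty → new chain.
Insert 630: h=6, bucket 6 empty → new chain.
Insert 995: h=7, bucket 7 nonempty → append to chain.
Final buckets:
0: ∅
1: 612
2: ∅
3: ∅
4: ∅
5: ∅
6: 630
7: 696 -> 98 -> 631 -> 995
8: ∅
9: ∅
10: ∅
11: ∅
12: ∅

3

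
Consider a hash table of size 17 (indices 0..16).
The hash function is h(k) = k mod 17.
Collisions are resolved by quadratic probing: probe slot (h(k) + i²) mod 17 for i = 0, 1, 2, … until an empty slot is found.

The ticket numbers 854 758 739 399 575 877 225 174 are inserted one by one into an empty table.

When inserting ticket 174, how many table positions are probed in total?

4

854 hashes to 4; slot 4 is free → place at 4.
758 hashes to 10; slot 10 is free → place at 10.
739 hashes to 8; slot 8 is free → place at 8.
399 hashes to 8; 8 taken → place at 9.
575 hashes to 14; slot 14 is free → place at 14.
877 hashes to 10; 10 taken → place at 11.
225 hashes to 4; 4 taken → place at 5.
174 hashes to 4; 4,5,8 taken → place at 13.
Table: [—, —, —, —, 854, 225, —, —, 739, 399, 758, 877, —, 174, 575, —, —]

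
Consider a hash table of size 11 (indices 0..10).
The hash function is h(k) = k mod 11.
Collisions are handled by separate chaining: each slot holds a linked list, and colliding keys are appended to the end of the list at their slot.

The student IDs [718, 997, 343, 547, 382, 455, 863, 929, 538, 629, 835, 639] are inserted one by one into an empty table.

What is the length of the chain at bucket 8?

Insert 718: h=3, bucket 3 empty → new chain.
Insert 997: h=7, bucket 7 empty → new chain.
Insert 343: h=2, bucket 2 empty → new chain.
Insert 547: h=8, bucket 8 empty → new chain.
Insert 382: h=8, bucket 8 nonempty → append to chain.
Insert 455: h=4, bucket 4 empty → new chain.
Insert 863: h=5, bucket 5 empty → new chain.
Insert 929: h=5, bucket 5 nonempty → append to chain.
Insert 538: h=10, bucket 10 empty → new chain.
Insert 629: h=2, bucket 2 nonempty → append to chain.
Insert 835: h=10, bucket 10 nonempty → append to chain.
Insert 639: h=1, bucket 1 empty → new chain.
Final buckets:
0: _
1: 639
2: 343 -> 629
3: 718
4: 455
5: 863 -> 929
6: _
7: 997
8: 547 -> 382
9: _
10: 538 -> 835

2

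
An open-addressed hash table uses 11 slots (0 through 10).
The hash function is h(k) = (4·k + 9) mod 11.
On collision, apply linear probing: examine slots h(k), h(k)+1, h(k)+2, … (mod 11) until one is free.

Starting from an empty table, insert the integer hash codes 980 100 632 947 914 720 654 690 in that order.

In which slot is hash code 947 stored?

4

Insert 980: h=2, slot 2 empty -> index 2.
Insert 100: h=2, slot 2 occupied -> index 3.
Insert 632: h=7, slot 7 empty -> index 7.
Insert 947: h=2, slots 2,3 occupied -> index 4.
Insert 914: h=2, slots 2,3,4 occupied -> index 5.
Insert 720: h=7, slot 7 occupied -> index 8.
Insert 654: h=7, slots 7,8 occupied -> index 9.
Insert 690: h=8, slots 8,9 occupied -> index 10.
Table: [—, —, 980, 100, 947, 914, —, 632, 720, 654, 690]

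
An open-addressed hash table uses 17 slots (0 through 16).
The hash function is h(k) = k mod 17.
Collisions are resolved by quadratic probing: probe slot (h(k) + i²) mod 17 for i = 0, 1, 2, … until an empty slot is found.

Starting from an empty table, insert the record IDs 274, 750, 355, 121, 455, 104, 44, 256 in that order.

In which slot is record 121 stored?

Insert 274: h=2, slot 2 empty => index 2.
Insert 750: h=2, slot 2 occupied => index 3.
Insert 355: h=15, slot 15 empty => index 15.
Insert 121: h=2, slots 2,3 occupied => index 6.
Insert 455: h=13, slot 13 empty => index 13.
Insert 104: h=2, slots 2,3,6 occupied => index 11.
Insert 44: h=10, slot 10 empty => index 10.
Insert 256: h=1, slot 1 empty => index 1.
Table: [., 256, 274, 750, ., ., 121, ., ., ., 44, 104, ., 455, ., 355, .]

6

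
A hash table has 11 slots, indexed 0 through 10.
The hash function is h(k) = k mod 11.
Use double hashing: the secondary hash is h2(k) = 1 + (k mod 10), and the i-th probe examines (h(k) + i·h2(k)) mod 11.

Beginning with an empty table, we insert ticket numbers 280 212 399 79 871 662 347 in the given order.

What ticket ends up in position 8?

662

280 hashes to 5; slot 5 is free → place at 5.
212 hashes to 3; slot 3 is free → place at 3.
399 hashes to 3, h2=10; 3 taken → place at 2.
79 hashes to 2, h2=10; 2 taken → place at 1.
871 hashes to 2, h2=2; 2 taken → place at 4.
662 hashes to 2, h2=3; 2,5 taken → place at 8.
347 hashes to 6; slot 6 is free → place at 6.
Table: [—, 79, 399, 212, 871, 280, 347, —, 662, —, —]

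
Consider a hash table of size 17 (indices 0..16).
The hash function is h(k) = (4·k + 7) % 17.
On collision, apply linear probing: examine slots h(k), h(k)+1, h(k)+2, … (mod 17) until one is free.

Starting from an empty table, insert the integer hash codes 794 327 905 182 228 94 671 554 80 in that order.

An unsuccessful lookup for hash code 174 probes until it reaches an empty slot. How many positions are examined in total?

Insert 794: h=4, slot 4 empty => index 4.
Insert 327: h=6, slot 6 empty => index 6.
Insert 905: h=6, slot 6 occupied => index 7.
Insert 182: h=4, slot 4 occupied => index 5.
Insert 228: h=1, slot 1 empty => index 1.
Insert 94: h=9, slot 9 empty => index 9.
Insert 671: h=5, slots 5,6,7 occupied => index 8.
Insert 554: h=13, slot 13 empty => index 13.
Insert 80: h=4, slots 4,5,6,7,8,9 occupied => index 10.
Table: [—, 228, —, —, 794, 182, 327, 905, 671, 94, 80, —, —, 554, —, —, —]
Lookup 174: h=6, probe 6,7,8,9,10,11 → slot 11 empty, not found.

6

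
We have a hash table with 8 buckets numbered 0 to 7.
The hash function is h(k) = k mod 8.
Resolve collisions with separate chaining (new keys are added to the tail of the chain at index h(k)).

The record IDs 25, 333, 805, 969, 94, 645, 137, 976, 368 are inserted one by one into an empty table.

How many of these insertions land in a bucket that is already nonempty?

25 -> bucket 1
333 -> bucket 5
805 -> bucket 5 (collision)
969 -> bucket 1 (collision)
94 -> bucket 6
645 -> bucket 5 (collision)
137 -> bucket 1 (collision)
976 -> bucket 0
368 -> bucket 0 (collision)
Final buckets:
0: 976 -> 368
1: 25 -> 969 -> 137
2: _
3: _
4: _
5: 333 -> 805 -> 645
6: 94
7: _

5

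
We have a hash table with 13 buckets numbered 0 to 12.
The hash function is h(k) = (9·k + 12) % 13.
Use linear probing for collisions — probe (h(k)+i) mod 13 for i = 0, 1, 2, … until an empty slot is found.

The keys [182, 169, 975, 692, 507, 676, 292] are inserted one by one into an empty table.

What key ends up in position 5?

292

182: h=12 → slot 12
169: h=12, probe 12,0 → slot 0
975: h=12, probe 12,0,1 → slot 1
692: h=0, probe 0,1,2 → slot 2
507: h=12, probe 12,0,1,2,3 → slot 3
676: h=12, probe 12,0,1,2,3,4 → slot 4
292: h=1, probe 1,2,3,4,5 → slot 5
Table: [169, 975, 692, 507, 676, 292, _, _, _, _, _, _, 182]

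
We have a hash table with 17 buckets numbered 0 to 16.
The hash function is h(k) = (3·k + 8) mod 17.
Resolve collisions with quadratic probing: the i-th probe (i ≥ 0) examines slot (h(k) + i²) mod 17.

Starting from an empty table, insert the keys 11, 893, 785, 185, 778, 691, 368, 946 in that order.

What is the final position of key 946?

16

Insert 11: h=7, slot 7 empty => index 7.
Insert 893: h=1, slot 1 empty => index 1.
Insert 785: h=0, slot 0 empty => index 0.
Insert 185: h=2, slot 2 empty => index 2.
Insert 778: h=13, slot 13 empty => index 13.
Insert 691: h=7, slot 7 occupied => index 8.
Insert 368: h=7, slots 7,8 occupied => index 11.
Insert 946: h=7, slots 7,8,11 occupied => index 16.
Table: [785, 893, 185, -, -, -, -, 11, 691, -, -, 368, -, 778, -, -, 946]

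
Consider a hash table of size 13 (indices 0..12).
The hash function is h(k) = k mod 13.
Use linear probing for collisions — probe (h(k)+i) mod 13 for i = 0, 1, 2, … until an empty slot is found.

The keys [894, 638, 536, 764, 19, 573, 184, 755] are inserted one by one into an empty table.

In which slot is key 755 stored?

Insert 894: h=10, slot 10 empty => index 10.
Insert 638: h=1, slot 1 empty => index 1.
Insert 536: h=3, slot 3 empty => index 3.
Insert 764: h=10, slot 10 occupied => index 11.
Insert 19: h=6, slot 6 empty => index 6.
Insert 573: h=1, slot 1 occupied => index 2.
Insert 184: h=2, slots 2,3 occupied => index 4.
Insert 755: h=1, slots 1,2,3,4 occupied => index 5.
Table: [., 638, 573, 536, 184, 755, 19, ., ., ., 894, 764, .]

5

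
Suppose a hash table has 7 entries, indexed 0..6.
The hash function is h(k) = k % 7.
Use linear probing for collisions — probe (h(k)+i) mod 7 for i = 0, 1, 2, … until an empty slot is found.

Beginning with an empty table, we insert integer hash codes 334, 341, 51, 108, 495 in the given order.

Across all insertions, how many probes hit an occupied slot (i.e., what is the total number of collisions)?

3

334: h=5 -> slot 5
341: h=5, probe 5,6 -> slot 6
51: h=2 -> slot 2
108: h=3 -> slot 3
495: h=5, probe 5,6,0 -> slot 0
Table: [495, _, 51, 108, _, 334, 341]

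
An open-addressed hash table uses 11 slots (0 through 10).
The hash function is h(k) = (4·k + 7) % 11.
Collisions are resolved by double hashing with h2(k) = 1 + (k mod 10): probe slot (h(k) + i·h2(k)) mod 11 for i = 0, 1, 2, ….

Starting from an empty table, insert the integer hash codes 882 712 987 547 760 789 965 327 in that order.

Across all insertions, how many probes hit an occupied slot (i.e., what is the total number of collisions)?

10

882: h=4 -> slot 4
712: h=6 -> slot 6
987: h=6, h2=8, probe 6,3 -> slot 3
547: h=6, h2=8, probe 6,3,0 -> slot 0
760: h=0, h2=1, probe 0,1 -> slot 1
789: h=6, h2=10, probe 6,5 -> slot 5
965: h=6, h2=6, probe 6,1,7 -> slot 7
327: h=6, h2=8, probe 6,3,0,8 -> slot 8
Table: [547, 760, —, 987, 882, 789, 712, 965, 327, —, —]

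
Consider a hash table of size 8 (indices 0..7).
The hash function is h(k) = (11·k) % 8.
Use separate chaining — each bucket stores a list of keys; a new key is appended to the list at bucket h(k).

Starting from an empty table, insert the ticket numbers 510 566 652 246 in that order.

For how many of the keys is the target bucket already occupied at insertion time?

2

Insert 510: h=2, bucket 2 empty -> new chain.
Insert 566: h=2, bucket 2 nonempty -> append to chain.
Insert 652: h=4, bucket 4 empty -> new chain.
Insert 246: h=2, bucket 2 nonempty -> append to chain.
Final buckets:
0: —
1: —
2: 510 -> 566 -> 246
3: —
4: 652
5: —
6: —
7: —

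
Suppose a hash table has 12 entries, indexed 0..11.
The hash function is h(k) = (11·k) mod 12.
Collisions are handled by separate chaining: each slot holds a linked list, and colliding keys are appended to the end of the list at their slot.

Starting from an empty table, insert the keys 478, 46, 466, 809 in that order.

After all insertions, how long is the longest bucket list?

3

478 -> bucket 2
46 -> bucket 2 (collision)
466 -> bucket 2 (collision)
809 -> bucket 7
Final buckets:
0: _
1: _
2: 478 -> 46 -> 466
3: _
4: _
5: _
6: _
7: 809
8: _
9: _
10: _
11: _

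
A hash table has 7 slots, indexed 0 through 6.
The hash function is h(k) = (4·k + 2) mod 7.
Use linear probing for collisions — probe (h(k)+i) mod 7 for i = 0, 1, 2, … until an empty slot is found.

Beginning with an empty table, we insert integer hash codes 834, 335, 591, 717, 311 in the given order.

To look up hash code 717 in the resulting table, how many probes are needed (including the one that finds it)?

834: h=6 → slot 6
335: h=5 → slot 5
591: h=0 → slot 0
717: h=0, probe 0,1 → slot 1
311: h=0, probe 0,1,2 → slot 2
Table: [591, 717, 311, —, —, 335, 834]
Lookup 717: h=0, probe 0,1 → found at 1.

2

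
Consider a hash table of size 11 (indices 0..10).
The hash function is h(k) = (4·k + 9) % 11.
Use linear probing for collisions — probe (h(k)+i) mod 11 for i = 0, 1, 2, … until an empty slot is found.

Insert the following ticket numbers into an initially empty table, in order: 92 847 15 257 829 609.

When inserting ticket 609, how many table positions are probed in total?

Insert 92: h=3, slot 3 empty -> index 3.
Insert 847: h=9, slot 9 empty -> index 9.
Insert 15: h=3, slot 3 occupied -> index 4.
Insert 257: h=3, slots 3,4 occupied -> index 5.
Insert 829: h=3, slots 3,4,5 occupied -> index 6.
Insert 609: h=3, slots 3,4,5,6 occupied -> index 7.
Table: [-, -, -, 92, 15, 257, 829, 609, -, 847, -]

5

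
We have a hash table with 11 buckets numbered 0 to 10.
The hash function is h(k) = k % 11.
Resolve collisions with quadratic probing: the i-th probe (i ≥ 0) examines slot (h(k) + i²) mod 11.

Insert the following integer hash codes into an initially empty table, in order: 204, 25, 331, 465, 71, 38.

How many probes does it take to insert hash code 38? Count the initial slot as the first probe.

Insert 204: h=6, slot 6 empty -> index 6.
Insert 25: h=3, slot 3 empty -> index 3.
Insert 331: h=1, slot 1 empty -> index 1.
Insert 465: h=3, slot 3 occupied -> index 4.
Insert 71: h=5, slot 5 empty -> index 5.
Insert 38: h=5, slots 5,6 occupied -> index 9.
Table: [—, 331, —, 25, 465, 71, 204, —, —, 38, —]

3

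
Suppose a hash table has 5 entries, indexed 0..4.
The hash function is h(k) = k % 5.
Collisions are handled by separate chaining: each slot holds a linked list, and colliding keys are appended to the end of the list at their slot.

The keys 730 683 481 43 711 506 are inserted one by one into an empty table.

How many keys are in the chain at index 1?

730 -> bucket 0
683 -> bucket 3
481 -> bucket 1
43 -> bucket 3 (collision)
711 -> bucket 1 (collision)
506 -> bucket 1 (collision)
Final buckets:
0: 730
1: 481 -> 711 -> 506
2: ∅
3: 683 -> 43
4: ∅

3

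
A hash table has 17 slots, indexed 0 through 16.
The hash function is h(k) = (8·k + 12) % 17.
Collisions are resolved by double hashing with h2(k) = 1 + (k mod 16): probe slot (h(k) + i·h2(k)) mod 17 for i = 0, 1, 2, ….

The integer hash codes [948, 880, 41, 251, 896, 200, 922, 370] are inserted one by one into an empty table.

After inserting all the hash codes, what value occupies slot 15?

948: h=14 => slot 14
880: h=14, h2=1, probe 14,15 => slot 15
41: h=0 => slot 0
251: h=14, h2=12, probe 14,9 => slot 9
896: h=6 => slot 6
200: h=14, h2=9, probe 14,6,15,7 => slot 7
922: h=10 => slot 10
370: h=14, h2=3, probe 14,0,3 => slot 3
Table: [41, _, _, 370, _, _, 896, 200, _, 251, 922, _, _, _, 948, 880, _]

880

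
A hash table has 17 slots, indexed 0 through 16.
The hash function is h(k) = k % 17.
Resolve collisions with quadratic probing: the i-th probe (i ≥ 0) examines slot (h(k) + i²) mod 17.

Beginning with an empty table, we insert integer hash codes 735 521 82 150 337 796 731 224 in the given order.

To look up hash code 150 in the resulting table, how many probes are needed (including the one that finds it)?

Insert 735: h=4, slot 4 empty -> index 4.
Insert 521: h=11, slot 11 empty -> index 11.
Insert 82: h=14, slot 14 empty -> index 14.
Insert 150: h=14, slot 14 occupied -> index 15.
Insert 337: h=14, slots 14,15 occupied -> index 1.
Insert 796: h=14, slots 14,15,1 occupied -> index 6.
Insert 731: h=0, slot 0 empty -> index 0.
Insert 224: h=3, slot 3 empty -> index 3.
Table: [731, 337, ., 224, 735, ., 796, ., ., ., ., 521, ., ., 82, 150, .]
Lookup 150: h=14, probe 14,15 → found at 15.

2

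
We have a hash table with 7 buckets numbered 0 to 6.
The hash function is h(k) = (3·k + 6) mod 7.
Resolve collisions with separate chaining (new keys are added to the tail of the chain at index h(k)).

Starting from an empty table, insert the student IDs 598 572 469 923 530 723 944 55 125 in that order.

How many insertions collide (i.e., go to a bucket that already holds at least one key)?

Insert 598: h=1, bucket 1 empty -> new chain.
Insert 572: h=0, bucket 0 empty -> new chain.
Insert 469: h=6, bucket 6 empty -> new chain.
Insert 923: h=3, bucket 3 empty -> new chain.
Insert 530: h=0, bucket 0 nonempty -> append to chain.
Insert 723: h=5, bucket 5 empty -> new chain.
Insert 944: h=3, bucket 3 nonempty -> append to chain.
Insert 55: h=3, bucket 3 nonempty -> append to chain.
Insert 125: h=3, bucket 3 nonempty -> append to chain.
Final buckets:
0: 572 -> 530
1: 598
2: ∅
3: 923 -> 944 -> 55 -> 125
4: ∅
5: 723
6: 469

4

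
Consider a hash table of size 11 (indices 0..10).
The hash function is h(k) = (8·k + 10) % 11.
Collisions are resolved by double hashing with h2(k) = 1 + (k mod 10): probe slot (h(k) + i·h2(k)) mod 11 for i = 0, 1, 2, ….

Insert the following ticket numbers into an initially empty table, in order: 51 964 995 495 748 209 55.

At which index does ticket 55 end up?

1

51 hashes to 0; slot 0 is free → place at 0.
964 hashes to 0, h2=5; 0 taken → place at 5.
995 hashes to 6; slot 6 is free → place at 6.
495 hashes to 10; slot 10 is free → place at 10.
748 hashes to 10, h2=9; 10 taken → place at 8.
209 hashes to 10, h2=10; 10 taken → place at 9.
55 hashes to 10, h2=6; 10,5,0,6 taken → place at 1.
Table: [51, 55, ., ., ., 964, 995, ., 748, 209, 495]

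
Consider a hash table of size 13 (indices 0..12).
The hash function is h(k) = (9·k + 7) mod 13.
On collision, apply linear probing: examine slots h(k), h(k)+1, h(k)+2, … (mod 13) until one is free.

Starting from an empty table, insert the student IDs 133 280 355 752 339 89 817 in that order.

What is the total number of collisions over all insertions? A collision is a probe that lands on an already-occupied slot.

9

133 hashes to 8; slot 8 is free -> place at 8.
280 hashes to 5; slot 5 is free -> place at 5.
355 hashes to 4; slot 4 is free -> place at 4.
752 hashes to 2; slot 2 is free -> place at 2.
339 hashes to 3; slot 3 is free -> place at 3.
89 hashes to 2; 2,3,4,5 taken -> place at 6.
817 hashes to 2; 2,3,4,5,6 taken -> place at 7.
Table: [—, —, 752, 339, 355, 280, 89, 817, 133, —, —, —, —]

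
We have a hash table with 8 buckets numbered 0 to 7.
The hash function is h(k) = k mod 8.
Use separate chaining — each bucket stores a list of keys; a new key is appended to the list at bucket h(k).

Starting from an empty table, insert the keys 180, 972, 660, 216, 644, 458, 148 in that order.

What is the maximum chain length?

180 -> bucket 4
972 -> bucket 4 (collision)
660 -> bucket 4 (collision)
216 -> bucket 0
644 -> bucket 4 (collision)
458 -> bucket 2
148 -> bucket 4 (collision)
Final buckets:
0: 216
1: -
2: 458
3: -
4: 180 -> 972 -> 660 -> 644 -> 148
5: -
6: -
7: -

5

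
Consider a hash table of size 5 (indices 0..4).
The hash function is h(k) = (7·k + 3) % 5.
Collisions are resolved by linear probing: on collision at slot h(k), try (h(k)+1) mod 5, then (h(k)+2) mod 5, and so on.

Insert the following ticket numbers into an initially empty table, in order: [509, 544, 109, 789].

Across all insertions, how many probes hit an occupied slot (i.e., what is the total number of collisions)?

6

Insert 509: h=1, slot 1 empty -> index 1.
Insert 544: h=1, slot 1 occupied -> index 2.
Insert 109: h=1, slots 1,2 occupied -> index 3.
Insert 789: h=1, slots 1,2,3 occupied -> index 4.
Table: [-, 509, 544, 109, 789]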